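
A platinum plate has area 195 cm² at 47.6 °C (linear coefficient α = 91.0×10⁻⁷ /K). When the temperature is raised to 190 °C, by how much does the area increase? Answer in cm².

ΔA = 0.505 cm²

Area coefficient ≈ 2α; |ΔT| = 142.4 K
ΔA = 2αA₀ΔT = 2(91.0×10⁻⁷)(195)(142.4) = 0.505 cm²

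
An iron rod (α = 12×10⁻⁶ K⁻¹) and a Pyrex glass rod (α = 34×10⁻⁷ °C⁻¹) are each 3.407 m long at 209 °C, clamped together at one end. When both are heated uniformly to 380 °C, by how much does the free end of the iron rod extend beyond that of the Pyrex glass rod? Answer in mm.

ΔT = 171 K
iron: ΔL = 12×10⁻⁶ × 3.407 m × 171 = 6.9912×10⁻³ m = 6.9912 mm
Pyrex glass: ΔL = 34×10⁻⁷ × 3.407 m × 171 = 1.9808×10⁻³ m = 1.9808 mm
difference = 6.9912 − 1.9808 = 5.0104 mm

5.01 mm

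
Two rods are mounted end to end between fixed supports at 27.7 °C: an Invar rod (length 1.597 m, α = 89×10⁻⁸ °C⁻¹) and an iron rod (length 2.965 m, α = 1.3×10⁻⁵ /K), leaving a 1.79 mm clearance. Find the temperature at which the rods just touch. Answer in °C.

Gap closes when ΔL₁ + ΔL₂ = 1.79 mm = 1.79×10⁻³ m
(α₁L₁ + α₂L₂)ΔT = g
α₁L₁ + α₂L₂ = 89×10⁻⁸×1.597 + 1.3×10⁻⁵×2.965 = 3.996633×10⁻⁵ m/K
ΔT = 1.79×10⁻³ / 3.996633×10⁻⁵ = 44.788 K
T = 27.7 + 44.788 = 72.488 °C

T = 72.5 °C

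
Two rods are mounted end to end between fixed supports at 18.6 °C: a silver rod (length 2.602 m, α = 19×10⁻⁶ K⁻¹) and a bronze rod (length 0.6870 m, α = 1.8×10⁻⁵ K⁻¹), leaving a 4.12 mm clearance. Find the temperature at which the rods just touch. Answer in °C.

T = 85.3 °C

α₁L₁ = 4.9438×10⁻⁵ m/K, α₂L₂ = 1.2366×10⁻⁵ m/K → total 6.1804×10⁻⁵ m/K
ΔT = g/(α₁L₁+α₂L₂) = 4.12×10⁻³ / 6.1804×10⁻⁵ = 66.662 K
T = 18.6 + 66.662 = 85.262 °C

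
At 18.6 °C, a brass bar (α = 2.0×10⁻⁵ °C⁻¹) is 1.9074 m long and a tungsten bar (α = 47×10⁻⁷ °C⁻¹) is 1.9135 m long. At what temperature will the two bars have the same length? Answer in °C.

T = 227.8 °C

Equal length when α₁L₁ΔT − α₂L₂ΔT = L₂ − L₁ = 6.10×10⁻³ m
α₁L₁ = 3.8148×10⁻⁵, α₂L₂ = 8.99345×10⁻⁶ → Δ(αL) = 2.915455×10⁻⁵ m/K
ΔT = 6.10×10⁻³ / 2.915455×10⁻⁵ = 209.230 K, so T = 18.6 + 209.230 = 227.830 °C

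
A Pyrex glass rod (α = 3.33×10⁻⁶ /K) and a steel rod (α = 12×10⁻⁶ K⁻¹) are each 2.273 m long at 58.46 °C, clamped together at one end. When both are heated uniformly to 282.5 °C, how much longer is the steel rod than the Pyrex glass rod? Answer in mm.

ΔT = 224.04 K
Pyrex glass: ΔL = 3.33×10⁻⁶ × 2.273 m × 224.04 = 1.6958×10⁻³ m = 1.6958 mm
steel: ΔL = 12×10⁻⁶ × 2.273 m × 224.04 = 6.1109×10⁻³ m = 6.1109 mm
difference = 6.1109 − 1.6958 = 4.4151 mm

4.42 mm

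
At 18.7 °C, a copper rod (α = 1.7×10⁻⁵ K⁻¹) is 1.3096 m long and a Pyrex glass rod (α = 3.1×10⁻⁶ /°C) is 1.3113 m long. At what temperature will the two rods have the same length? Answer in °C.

T = 112.1 °C

L₁(1 + α₁ΔT) = L₂(1 + α₂ΔT) ⇒ ΔT = (L₂ − L₁)/(α₁L₁ − α₂L₂)
L₂ − L₁ = 1.3113 − 1.3096 = 1.70×10⁻³ m
α₁L₁ − α₂L₂ = 1.7×10⁻⁵×1.3096 − 3.1×10⁻⁶×1.3113 = 1.819817×10⁻⁵ m/K
ΔT = 1.70×10⁻³ / 1.819817×10⁻⁵ = 93.416 K
T = 18.7 + 93.416 = 112.116 °C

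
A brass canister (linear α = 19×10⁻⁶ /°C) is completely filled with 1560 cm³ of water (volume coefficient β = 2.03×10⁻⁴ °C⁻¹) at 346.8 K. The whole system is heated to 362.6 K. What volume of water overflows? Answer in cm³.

The canister also expands: β_container ≈ 3α = 5.7×10⁻⁵ /K
Net overflow = V₀(β_liq − 3α_cont)ΔT
β − 3α = 2.03×10⁻⁴ − 5.7×10⁻⁵ = 1.46×10⁻⁴ /K; ΔT = 15.8 K
ΔV = 1560 × 1.46×10⁻⁴ × 15.8 = 3.60 cm³

3.60 cm³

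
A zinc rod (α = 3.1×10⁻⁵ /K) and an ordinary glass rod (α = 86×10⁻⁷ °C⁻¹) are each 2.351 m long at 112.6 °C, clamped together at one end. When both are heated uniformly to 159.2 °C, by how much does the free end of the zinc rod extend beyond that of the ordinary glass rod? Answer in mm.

ΔT = 46.6 K
zinc: ΔL = 3.1×10⁻⁵ × 2.351 m × 46.6 = 3.3963×10⁻³ m = 3.3963 mm
ordinary glass: ΔL = 86×10⁻⁷ × 2.351 m × 46.6 = 9.4219×10⁻⁴ m = 0.94219 mm
difference = 3.3963 − 0.94219 = 2.45411 mm

2.45 mm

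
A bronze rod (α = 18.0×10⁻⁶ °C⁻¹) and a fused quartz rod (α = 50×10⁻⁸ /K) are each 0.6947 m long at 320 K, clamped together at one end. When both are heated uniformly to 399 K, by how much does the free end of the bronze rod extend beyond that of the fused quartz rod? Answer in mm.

ΔT = 79 K
bronze: ΔL = 18.0×10⁻⁶ × 0.6947 m × 79 = 9.8786×10⁻⁴ m = 0.98786 mm
fused quartz: ΔL = 50×10⁻⁸ × 0.6947 m × 79 = 2.7441×10⁻⁵ m = 0.027441 mm
difference = 0.98786 − 0.027441 = 0.960419 mm

0.960 mm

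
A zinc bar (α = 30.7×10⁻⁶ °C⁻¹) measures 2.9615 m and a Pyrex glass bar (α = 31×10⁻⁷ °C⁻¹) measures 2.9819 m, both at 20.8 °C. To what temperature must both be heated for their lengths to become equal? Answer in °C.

T = 270.6 °C

Equal length when α₁L₁ΔT − α₂L₂ΔT = L₂ − L₁ = 2.04×10⁻² m
α₁L₁ = 9.091805×10⁻⁵, α₂L₂ = 9.24389×10⁻⁶ → Δ(αL) = 8.167416×10⁻⁵ m/K
ΔT = 2.04×10⁻² / 8.167416×10⁻⁵ = 249.773 K, so T = 20.8 + 249.773 = 270.573 °C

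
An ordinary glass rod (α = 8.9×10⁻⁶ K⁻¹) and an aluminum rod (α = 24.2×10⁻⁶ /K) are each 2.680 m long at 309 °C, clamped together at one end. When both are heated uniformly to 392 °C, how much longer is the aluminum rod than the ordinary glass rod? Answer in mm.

3.40 mm

ΔT = 83 K
ordinary glass: ΔL = 8.9×10⁻⁶ × 2.680 m × 83 = 1.9797×10⁻³ m = 1.9797 mm
aluminum: ΔL = 24.2×10⁻⁶ × 2.680 m × 83 = 5.3830×10⁻³ m = 5.3830 mm
difference = 5.3830 − 1.9797 = 3.4033 mm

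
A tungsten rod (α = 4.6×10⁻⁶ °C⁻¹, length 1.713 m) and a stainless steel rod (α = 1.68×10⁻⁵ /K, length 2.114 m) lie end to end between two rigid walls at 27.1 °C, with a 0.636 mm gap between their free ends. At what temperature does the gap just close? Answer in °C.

T = 41.8 °C

Gap closes when ΔL₁ + ΔL₂ = 0.636 mm = 6.36×10⁻⁴ m
(α₁L₁ + α₂L₂)ΔT = g
α₁L₁ + α₂L₂ = 4.6×10⁻⁶×1.713 + 1.68×10⁻⁵×2.114 = 4.3395×10⁻⁵ m/K
ΔT = 6.36×10⁻⁴ / 4.3395×10⁻⁵ = 14.656 K
T = 27.1 + 14.656 = 41.756 °C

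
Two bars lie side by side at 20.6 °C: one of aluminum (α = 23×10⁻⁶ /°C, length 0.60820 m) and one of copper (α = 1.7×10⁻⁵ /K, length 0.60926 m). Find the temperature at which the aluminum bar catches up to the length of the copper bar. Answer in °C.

T = 312.5 °C

L₁(1 + α₁ΔT) = L₂(1 + α₂ΔT) ⇒ ΔT = (L₂ − L₁)/(α₁L₁ − α₂L₂)
L₂ − L₁ = 0.60926 − 0.60820 = 1.06×10⁻³ m
α₁L₁ − α₂L₂ = 23×10⁻⁶×0.60820 − 1.7×10⁻⁵×0.60926 = 3.63118×10⁻⁶ m/K
ΔT = 1.06×10⁻³ / 3.63118×10⁻⁶ = 291.916 K
T = 20.6 + 291.916 = 312.516 °C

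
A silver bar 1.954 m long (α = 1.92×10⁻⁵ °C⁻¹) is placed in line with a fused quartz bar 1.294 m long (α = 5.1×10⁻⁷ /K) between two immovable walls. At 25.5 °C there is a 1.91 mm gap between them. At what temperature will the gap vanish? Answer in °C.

Gap closes when ΔL₁ + ΔL₂ = 1.91 mm = 1.91×10⁻³ m
(α₁L₁ + α₂L₂)ΔT = g
α₁L₁ + α₂L₂ = 1.92×10⁻⁵×1.954 + 5.1×10⁻⁷×1.294 = 3.817674×10⁻⁵ m/K
ΔT = 1.91×10⁻³ / 3.817674×10⁻⁵ = 50.030 K
T = 25.5 + 50.030 = 75.530 °C

T = 75.5 °C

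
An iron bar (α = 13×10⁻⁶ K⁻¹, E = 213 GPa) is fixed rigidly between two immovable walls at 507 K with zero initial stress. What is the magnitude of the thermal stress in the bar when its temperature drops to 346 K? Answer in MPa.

Fully constrained: the free strain ε = αΔT is blocked, so σ = Eε = EαΔT.
|ΔT| = 161 K
σ = 213×10⁹ × 13×10⁻⁶ × 161 = 4.46×10⁸ Pa

σ = 446 MPa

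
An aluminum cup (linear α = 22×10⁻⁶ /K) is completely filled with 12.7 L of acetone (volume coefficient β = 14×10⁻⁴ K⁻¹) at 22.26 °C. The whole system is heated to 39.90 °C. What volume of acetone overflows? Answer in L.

The cup also expands: β_container ≈ 3α = 6.6×10⁻⁵ /K
Net overflow = V₀(β_liq − 3α_cont)ΔT
β − 3α = 1.40×10⁻³ − 6.6×10⁻⁵ = 1.334×10⁻³ /K; ΔT = 17.64 K
ΔV = 12.7 × 1.334×10⁻³ × 17.64 = 0.299 L

0.299 L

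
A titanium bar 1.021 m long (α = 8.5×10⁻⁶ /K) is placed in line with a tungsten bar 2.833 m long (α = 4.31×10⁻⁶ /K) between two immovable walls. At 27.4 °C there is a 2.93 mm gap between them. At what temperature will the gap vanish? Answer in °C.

T = 168 °C

Gap closes when ΔL₁ + ΔL₂ = 2.93 mm = 2.93×10⁻³ m
(α₁L₁ + α₂L₂)ΔT = g
α₁L₁ + α₂L₂ = 8.5×10⁻⁶×1.021 + 4.31×10⁻⁶×2.833 = 2.088873×10⁻⁵ m/K
ΔT = 2.93×10⁻³ / 2.088873×10⁻⁵ = 140.27 K
T = 27.4 + 140.27 = 167.67 °C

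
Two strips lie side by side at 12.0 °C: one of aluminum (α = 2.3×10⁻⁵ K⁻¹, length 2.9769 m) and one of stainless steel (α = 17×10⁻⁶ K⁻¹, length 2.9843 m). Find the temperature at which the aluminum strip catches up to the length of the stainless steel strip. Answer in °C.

T = 429.2 °C

Equal length when α₁L₁ΔT − α₂L₂ΔT = L₂ − L₁ = 7.40×10⁻³ m
α₁L₁ = 6.84687×10⁻⁵, α₂L₂ = 5.07331×10⁻⁵ → Δ(αL) = 1.77356×10⁻⁵ m/K
ΔT = 7.40×10⁻³ / 1.77356×10⁻⁵ = 417.240 K, so T = 12.0 + 417.240 = 429.240 °C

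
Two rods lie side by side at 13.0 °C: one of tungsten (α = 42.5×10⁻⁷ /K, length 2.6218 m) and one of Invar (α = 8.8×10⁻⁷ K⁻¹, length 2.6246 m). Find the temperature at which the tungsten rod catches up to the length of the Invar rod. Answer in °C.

T = 330.0 °C

L₁(1 + α₁ΔT) = L₂(1 + α₂ΔT) ⇒ ΔT = (L₂ − L₁)/(α₁L₁ − α₂L₂)
L₂ − L₁ = 2.6246 − 2.6218 = 2.80×10⁻³ m
α₁L₁ − α₂L₂ = 42.5×10⁻⁷×2.6218 − 8.8×10⁻⁷×2.6246 = 8.833002×10⁻⁶ m/K
ΔT = 2.80×10⁻³ / 8.833002×10⁻⁶ = 316.993 K
T = 13.0 + 316.993 = 329.993 °C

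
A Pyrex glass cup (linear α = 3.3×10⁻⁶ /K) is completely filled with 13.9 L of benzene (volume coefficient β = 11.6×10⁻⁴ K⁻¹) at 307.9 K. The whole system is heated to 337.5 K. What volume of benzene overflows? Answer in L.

0.473 L

The cup also expands: β_container ≈ 3α = 9.9×10⁻⁶ /K
Net overflow = V₀(β_liq − 3α_cont)ΔT
β − 3α = 1.16×10⁻³ − 9.9×10⁻⁶ = 1.1501×10⁻³ /K; ΔT = 29.6 K
ΔV = 13.9 × 1.1501×10⁻³ × 29.6 = 0.473 L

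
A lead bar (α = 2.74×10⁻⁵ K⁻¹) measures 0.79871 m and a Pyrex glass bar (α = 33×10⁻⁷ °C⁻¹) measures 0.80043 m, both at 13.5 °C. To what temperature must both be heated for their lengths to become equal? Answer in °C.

L₁(1 + α₁ΔT) = L₂(1 + α₂ΔT) ⇒ ΔT = (L₂ − L₁)/(α₁L₁ − α₂L₂)
L₂ − L₁ = 0.80043 − 0.79871 = 1.72×10⁻³ m
α₁L₁ − α₂L₂ = 2.74×10⁻⁵×0.79871 − 33×10⁻⁷×0.80043 = 1.9243235×10⁻⁵ m/K
ΔT = 1.72×10⁻³ / 1.9243235×10⁻⁵ = 89.382 K
T = 13.5 + 89.382 = 102.882 °C

T = 102.9 °C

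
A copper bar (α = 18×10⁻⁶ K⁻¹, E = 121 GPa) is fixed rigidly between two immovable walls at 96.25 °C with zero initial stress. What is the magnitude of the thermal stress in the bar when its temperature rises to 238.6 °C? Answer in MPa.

σ = 310 MPa

Fully constrained: the free strain ε = αΔT is blocked, so σ = Eε = EαΔT.
|ΔT| = 142.35 K
σ = 121×10⁹ × 18×10⁻⁶ × 142.35 = 3.10×10⁸ Pa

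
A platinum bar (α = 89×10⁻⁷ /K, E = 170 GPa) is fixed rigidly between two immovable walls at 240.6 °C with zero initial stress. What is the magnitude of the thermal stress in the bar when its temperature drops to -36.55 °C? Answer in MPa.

Fully constrained: the free strain ε = αΔT is blocked, so σ = Eε = EαΔT.
|ΔT| = 277.15 K
σ = 170×10⁹ × 89×10⁻⁷ × 277.15 = 4.19×10⁸ Pa

σ = 419 MPa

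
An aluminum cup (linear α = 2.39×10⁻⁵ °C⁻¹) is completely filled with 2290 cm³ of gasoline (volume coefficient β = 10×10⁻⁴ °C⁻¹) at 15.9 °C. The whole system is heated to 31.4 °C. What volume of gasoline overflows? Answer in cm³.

33.0 cm³

The cup also expands: β_container ≈ 3α = 7.17×10⁻⁵ /K
Net overflow = V₀(β_liq − 3α_cont)ΔT
β − 3α = 1.00×10⁻³ − 7.17×10⁻⁵ = 9.283×10⁻⁴ /K; ΔT = 15.5 K
ΔV = 2290 × 9.283×10⁻⁴ × 15.5 = 33.0 cm³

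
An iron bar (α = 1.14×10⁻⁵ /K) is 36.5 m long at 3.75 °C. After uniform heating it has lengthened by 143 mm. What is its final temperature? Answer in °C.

ΔL = αL₀ΔT ⇒ ΔT = ΔL / (αL₀)
ΔT = 143×10⁻³ m / (1.14×10⁻⁵ × 36.5 m) = 343.67 K
T = 3.75 + 343.67 = 347.42 °C

T = 347 °C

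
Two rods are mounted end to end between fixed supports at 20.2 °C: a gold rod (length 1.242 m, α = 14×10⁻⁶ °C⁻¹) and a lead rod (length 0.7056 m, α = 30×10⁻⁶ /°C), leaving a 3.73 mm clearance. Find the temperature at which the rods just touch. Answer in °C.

T = 117 °C

α₁L₁ = 1.7388×10⁻⁵ m/K, α₂L₂ = 2.1168×10⁻⁵ m/K → total 3.8556×10⁻⁵ m/K
ΔT = g/(α₁L₁+α₂L₂) = 3.73×10⁻³ / 3.8556×10⁻⁵ = 96.74 K
T = 20.2 + 96.74 = 116.94 °C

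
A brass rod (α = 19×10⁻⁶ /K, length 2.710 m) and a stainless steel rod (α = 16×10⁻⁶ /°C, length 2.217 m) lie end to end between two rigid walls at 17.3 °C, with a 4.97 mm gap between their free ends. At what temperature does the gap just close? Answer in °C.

T = 74.5 °C

α₁L₁ = 5.149×10⁻⁵ m/K, α₂L₂ = 3.5472×10⁻⁵ m/K → total 8.6962×10⁻⁵ m/K
ΔT = g/(α₁L₁+α₂L₂) = 4.97×10⁻³ / 8.6962×10⁻⁵ = 57.151 K
T = 17.3 + 57.151 = 74.451 °C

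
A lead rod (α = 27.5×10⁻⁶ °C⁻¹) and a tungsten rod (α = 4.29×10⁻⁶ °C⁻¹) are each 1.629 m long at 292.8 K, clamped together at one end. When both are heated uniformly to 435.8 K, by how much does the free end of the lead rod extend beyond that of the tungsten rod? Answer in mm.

ΔT = 143.0 K
lead: ΔL = 27.5×10⁻⁶ × 1.629 m × 143.0 = 6.4060×10⁻³ m = 6.4060 mm
tungsten: ΔL = 4.29×10⁻⁶ × 1.629 m × 143.0 = 9.9934×10⁻⁴ m = 0.99934 mm
difference = 6.4060 − 0.99934 = 5.40666 mm

5.41 mm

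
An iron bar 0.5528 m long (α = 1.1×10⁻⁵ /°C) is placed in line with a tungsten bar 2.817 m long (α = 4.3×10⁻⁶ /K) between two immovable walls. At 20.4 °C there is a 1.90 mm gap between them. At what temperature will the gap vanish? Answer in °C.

Gap closes when ΔL₁ + ΔL₂ = 1.90 mm = 1.90×10⁻³ m
(α₁L₁ + α₂L₂)ΔT = g
α₁L₁ + α₂L₂ = 1.1×10⁻⁵×0.5528 + 4.3×10⁻⁶×2.817 = 1.81939×10⁻⁵ m/K
ΔT = 1.90×10⁻³ / 1.81939×10⁻⁵ = 104.43 K
T = 20.4 + 104.43 = 124.83 °C

T = 125 °C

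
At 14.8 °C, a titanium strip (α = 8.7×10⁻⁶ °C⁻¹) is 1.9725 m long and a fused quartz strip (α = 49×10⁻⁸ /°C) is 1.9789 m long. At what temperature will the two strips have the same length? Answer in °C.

Equal length when α₁L₁ΔT − α₂L₂ΔT = L₂ − L₁ = 6.40×10⁻³ m
α₁L₁ = 1.716075×10⁻⁵, α₂L₂ = 9.69661×10⁻⁷ → Δ(αL) = 1.6191089×10⁻⁵ m/K
ΔT = 6.40×10⁻³ / 1.6191089×10⁻⁵ = 395.279 K, so T = 14.8 + 395.279 = 410.079 °C

T = 410.1 °C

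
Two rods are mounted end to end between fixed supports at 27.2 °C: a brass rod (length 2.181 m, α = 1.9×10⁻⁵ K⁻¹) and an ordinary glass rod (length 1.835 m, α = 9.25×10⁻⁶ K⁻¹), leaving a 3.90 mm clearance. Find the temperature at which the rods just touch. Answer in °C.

T = 94.0 °C

α₁L₁ = 4.1439×10⁻⁵ m/K, α₂L₂ = 1.697375×10⁻⁵ m/K → total 5.841275×10⁻⁵ m/K
ΔT = g/(α₁L₁+α₂L₂) = 3.90×10⁻³ / 5.841275×10⁻⁵ = 66.766 K
T = 27.2 + 66.766 = 93.966 °C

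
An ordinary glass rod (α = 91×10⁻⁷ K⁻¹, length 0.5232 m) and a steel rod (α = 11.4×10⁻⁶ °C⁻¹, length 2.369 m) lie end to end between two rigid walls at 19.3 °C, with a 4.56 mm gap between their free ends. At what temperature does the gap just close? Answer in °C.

T = 163 °C

Gap closes when ΔL₁ + ΔL₂ = 4.56 mm = 4.56×10⁻³ m
(α₁L₁ + α₂L₂)ΔT = g
α₁L₁ + α₂L₂ = 91×10⁻⁷×0.5232 + 11.4×10⁻⁶×2.369 = 3.176772×10⁻⁵ m/K
ΔT = 4.56×10⁻³ / 3.176772×10⁻⁵ = 143.54 K
T = 19.3 + 143.54 = 162.84 °C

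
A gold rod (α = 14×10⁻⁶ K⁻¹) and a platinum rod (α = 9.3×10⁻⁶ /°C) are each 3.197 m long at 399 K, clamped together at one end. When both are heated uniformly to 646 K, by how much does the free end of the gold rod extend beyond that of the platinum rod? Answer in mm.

ΔT = 247 K
gold: ΔL = 14×10⁻⁶ × 3.197 m × 247 = 1.1055×10⁻² m = 11.055 mm
platinum: ΔL = 9.3×10⁻⁶ × 3.197 m × 247 = 7.3438×10⁻³ m = 7.3438 mm
difference = 11.055 − 7.3438 = 3.7112 mm

3.71 mm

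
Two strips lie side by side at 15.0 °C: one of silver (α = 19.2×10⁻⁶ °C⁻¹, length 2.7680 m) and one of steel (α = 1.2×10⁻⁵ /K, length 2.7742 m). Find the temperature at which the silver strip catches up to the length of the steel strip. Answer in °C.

T = 327.3 °C

Equal length when α₁L₁ΔT − α₂L₂ΔT = L₂ − L₁ = 6.20×10⁻³ m
α₁L₁ = 5.31456×10⁻⁵, α₂L₂ = 3.32904×10⁻⁵ → Δ(αL) = 1.98552×10⁻⁵ m/K
ΔT = 6.20×10⁻³ / 1.98552×10⁻⁵ = 312.261 K, so T = 15.0 + 312.261 = 327.261 °C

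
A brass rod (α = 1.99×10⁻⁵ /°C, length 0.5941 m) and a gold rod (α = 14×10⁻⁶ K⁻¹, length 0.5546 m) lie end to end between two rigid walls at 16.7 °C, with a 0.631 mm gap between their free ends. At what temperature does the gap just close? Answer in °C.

T = 48.9 °C

Gap closes when ΔL₁ + ΔL₂ = 0.631 mm = 6.31×10⁻⁴ m
(α₁L₁ + α₂L₂)ΔT = g
α₁L₁ + α₂L₂ = 1.99×10⁻⁵×0.5941 + 14×10⁻⁶×0.5546 = 1.958699×10⁻⁵ m/K
ΔT = 6.31×10⁻⁴ / 1.958699×10⁻⁵ = 32.215 K
T = 16.7 + 32.215 = 48.915 °C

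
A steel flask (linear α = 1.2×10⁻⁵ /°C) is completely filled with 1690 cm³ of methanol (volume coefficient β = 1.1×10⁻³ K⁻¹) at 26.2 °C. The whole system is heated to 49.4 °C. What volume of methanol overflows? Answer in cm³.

41.7 cm³

The flask also expands: β_container ≈ 3α = 3.6×10⁻⁵ /K
Net overflow = V₀(β_liq − 3α_cont)ΔT
β − 3α = 1.10×10⁻³ − 3.6×10⁻⁵ = 1.064×10⁻³ /K; ΔT = 23.2 K
ΔV = 1690 × 1.064×10⁻³ × 23.2 = 41.7 cm³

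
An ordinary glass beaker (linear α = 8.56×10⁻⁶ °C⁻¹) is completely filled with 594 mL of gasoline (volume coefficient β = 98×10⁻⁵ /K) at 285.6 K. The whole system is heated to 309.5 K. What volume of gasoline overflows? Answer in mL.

13.5 mL

The beaker also expands: β_container ≈ 3α = 2.568×10⁻⁵ /K
Net overflow = V₀(β_liq − 3α_cont)ΔT
β − 3α = 9.80×10⁻⁴ − 2.568×10⁻⁵ = 9.5432×10⁻⁴ /K; ΔT = 23.9 K
ΔV = 594 × 9.5432×10⁻⁴ × 23.9 = 13.5 mL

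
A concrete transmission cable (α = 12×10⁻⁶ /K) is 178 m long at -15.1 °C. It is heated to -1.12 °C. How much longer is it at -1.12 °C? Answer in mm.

ΔL = 29.9 mm

|ΔT| = |-1.12 − (-15.1)| = 13.98 K
ΔL = αL₀ΔT = (12×10⁻⁶)(178)(13.98) = 2.99×10⁻² m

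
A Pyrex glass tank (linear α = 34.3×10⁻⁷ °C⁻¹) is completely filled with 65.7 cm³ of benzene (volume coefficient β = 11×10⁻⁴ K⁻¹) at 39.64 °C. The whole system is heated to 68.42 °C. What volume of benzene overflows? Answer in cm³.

2.06 cm³

The tank also expands: β_container ≈ 3α = 1.029×10⁻⁵ /K
Net overflow = V₀(β_liq − 3α_cont)ΔT
β − 3α = 1.10×10⁻³ − 1.029×10⁻⁵ = 1.08971×10⁻³ /K; ΔT = 28.78 K
ΔV = 65.7 × 1.08971×10⁻³ × 28.78 = 2.06 cm³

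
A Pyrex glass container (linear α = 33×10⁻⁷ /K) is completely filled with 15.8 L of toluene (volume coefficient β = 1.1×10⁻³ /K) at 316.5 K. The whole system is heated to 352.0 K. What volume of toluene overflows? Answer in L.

The container also expands: β_container ≈ 3α = 9.9×10⁻⁶ /K
Net overflow = V₀(β_liq − 3α_cont)ΔT
β − 3α = 1.10×10⁻³ − 9.9×10⁻⁶ = 1.0901×10⁻³ /K; ΔT = 35.5 K
ΔV = 15.8 × 1.0901×10⁻³ × 35.5 = 0.611 L

0.611 L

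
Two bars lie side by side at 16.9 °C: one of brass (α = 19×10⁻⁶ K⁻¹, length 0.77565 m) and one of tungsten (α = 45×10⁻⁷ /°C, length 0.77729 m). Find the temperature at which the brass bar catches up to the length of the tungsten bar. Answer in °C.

T = 162.8 °C

L₁(1 + α₁ΔT) = L₂(1 + α₂ΔT) ⇒ ΔT = (L₂ − L₁)/(α₁L₁ − α₂L₂)
L₂ − L₁ = 0.77729 − 0.77565 = 1.64×10⁻³ m
α₁L₁ − α₂L₂ = 19×10⁻⁶×0.77565 − 45×10⁻⁷×0.77729 = 1.1239545×10⁻⁵ m/K
ΔT = 1.64×10⁻³ / 1.1239545×10⁻⁵ = 145.913 K
T = 16.9 + 145.913 = 162.813 °C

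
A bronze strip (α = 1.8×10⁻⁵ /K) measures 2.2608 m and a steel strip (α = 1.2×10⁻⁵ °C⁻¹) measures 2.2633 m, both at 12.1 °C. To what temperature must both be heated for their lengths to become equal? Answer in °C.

T = 196.8 °C

L₁(1 + α₁ΔT) = L₂(1 + α₂ΔT) ⇒ ΔT = (L₂ − L₁)/(α₁L₁ − α₂L₂)
L₂ − L₁ = 2.2633 − 2.2608 = 2.50×10⁻³ m
α₁L₁ − α₂L₂ = 1.8×10⁻⁵×2.2608 − 1.2×10⁻⁵×2.2633 = 1.35348×10⁻⁵ m/K
ΔT = 2.50×10⁻³ / 1.35348×10⁻⁵ = 184.709 K
T = 12.1 + 184.709 = 196.809 °C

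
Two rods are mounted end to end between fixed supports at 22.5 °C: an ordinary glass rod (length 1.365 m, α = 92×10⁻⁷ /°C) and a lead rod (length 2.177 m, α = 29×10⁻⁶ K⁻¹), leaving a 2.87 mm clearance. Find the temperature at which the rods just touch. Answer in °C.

T = 60.4 °C

Gap closes when ΔL₁ + ΔL₂ = 2.87 mm = 2.87×10⁻³ m
(α₁L₁ + α₂L₂)ΔT = g
α₁L₁ + α₂L₂ = 92×10⁻⁷×1.365 + 29×10⁻⁶×2.177 = 7.5691×10⁻⁵ m/K
ΔT = 2.87×10⁻³ / 7.5691×10⁻⁵ = 37.917 K
T = 22.5 + 37.917 = 60.417 °C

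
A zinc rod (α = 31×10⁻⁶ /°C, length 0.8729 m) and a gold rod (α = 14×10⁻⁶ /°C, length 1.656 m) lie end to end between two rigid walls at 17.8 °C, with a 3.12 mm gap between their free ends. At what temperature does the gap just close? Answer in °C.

T = 79.9 °C

Gap closes when ΔL₁ + ΔL₂ = 3.12 mm = 3.12×10⁻³ m
(α₁L₁ + α₂L₂)ΔT = g
α₁L₁ + α₂L₂ = 31×10⁻⁶×0.8729 + 14×10⁻⁶×1.656 = 5.02439×10⁻⁵ m/K
ΔT = 3.12×10⁻³ / 5.02439×10⁻⁵ = 62.097 K
T = 17.8 + 62.097 = 79.897 °C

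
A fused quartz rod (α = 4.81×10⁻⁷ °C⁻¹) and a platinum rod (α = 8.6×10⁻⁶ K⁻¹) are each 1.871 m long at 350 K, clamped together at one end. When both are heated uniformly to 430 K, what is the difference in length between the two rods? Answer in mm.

ΔT = 80 K
fused quartz: ΔL = 4.81×10⁻⁷ × 1.871 m × 80 = 7.1996×10⁻⁵ m = 0.071996 mm
platinum: ΔL = 8.6×10⁻⁶ × 1.871 m × 80 = 1.2872×10⁻³ m = 1.2872 mm
difference = 1.2872 − 0.071996 = 1.215204 mm

1.22 mm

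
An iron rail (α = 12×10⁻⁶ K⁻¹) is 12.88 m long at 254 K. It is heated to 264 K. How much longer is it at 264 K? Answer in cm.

|ΔT| = |264 − 254| = 10 K
ΔL = αL₀ΔT = (12×10⁻⁶)(12.88)(10) = 1.55×10⁻³ m

ΔL = 0.155 cm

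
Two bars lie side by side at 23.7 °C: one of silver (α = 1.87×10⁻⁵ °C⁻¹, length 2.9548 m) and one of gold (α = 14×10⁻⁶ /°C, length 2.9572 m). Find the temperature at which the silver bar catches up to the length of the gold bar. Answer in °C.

T = 196.9 °C

Equal length when α₁L₁ΔT − α₂L₂ΔT = L₂ − L₁ = 2.40×10⁻³ m
α₁L₁ = 5.525476×10⁻⁵, α₂L₂ = 4.14008×10⁻⁵ → Δ(αL) = 1.385396×10⁻⁵ m/K
ΔT = 2.40×10⁻³ / 1.385396×10⁻⁵ = 173.236 K, so T = 23.7 + 173.236 = 196.936 °C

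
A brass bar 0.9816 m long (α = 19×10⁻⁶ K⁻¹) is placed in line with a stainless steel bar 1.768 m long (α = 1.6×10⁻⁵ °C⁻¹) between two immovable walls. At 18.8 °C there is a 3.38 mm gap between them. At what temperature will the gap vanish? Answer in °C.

Gap closes when ΔL₁ + ΔL₂ = 3.38 mm = 3.38×10⁻³ m
(α₁L₁ + α₂L₂)ΔT = g
α₁L₁ + α₂L₂ = 19×10⁻⁶×0.9816 + 1.6×10⁻⁵×1.768 = 4.69384×10⁻⁵ m/K
ΔT = 3.38×10⁻³ / 4.69384×10⁻⁵ = 72.009 K
T = 18.8 + 72.009 = 90.809 °C

T = 90.8 °C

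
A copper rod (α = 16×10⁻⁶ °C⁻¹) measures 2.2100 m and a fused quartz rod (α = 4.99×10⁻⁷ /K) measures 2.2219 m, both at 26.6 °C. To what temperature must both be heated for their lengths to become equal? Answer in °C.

Equal length when α₁L₁ΔT − α₂L₂ΔT = L₂ − L₁ = 1.19×10⁻² m
α₁L₁ = 3.536×10⁻⁵, α₂L₂ = 1.1087281×10⁻⁶ → Δ(αL) = 3.42512719×10⁻⁵ m/K
ΔT = 1.19×10⁻² / 3.42512719×10⁻⁵ = 347.432 K, so T = 26.6 + 347.432 = 374.032 °C

T = 374.0 °C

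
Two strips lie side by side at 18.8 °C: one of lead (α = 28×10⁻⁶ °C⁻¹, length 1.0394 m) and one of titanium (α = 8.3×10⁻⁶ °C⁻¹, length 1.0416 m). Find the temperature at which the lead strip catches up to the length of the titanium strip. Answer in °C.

L₁(1 + α₁ΔT) = L₂(1 + α₂ΔT) ⇒ ΔT = (L₂ − L₁)/(α₁L₁ − α₂L₂)
L₂ − L₁ = 1.0416 − 1.0394 = 2.20×10⁻³ m
α₁L₁ − α₂L₂ = 28×10⁻⁶×1.0394 − 8.3×10⁻⁶×1.0416 = 2.045792×10⁻⁵ m/K
ΔT = 2.20×10⁻³ / 2.045792×10⁻⁵ = 107.538 K
T = 18.8 + 107.538 = 126.338 °C

T = 126.3 °C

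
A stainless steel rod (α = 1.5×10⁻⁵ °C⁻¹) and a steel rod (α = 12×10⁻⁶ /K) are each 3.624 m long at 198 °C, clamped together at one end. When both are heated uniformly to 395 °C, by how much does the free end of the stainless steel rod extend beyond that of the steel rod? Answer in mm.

2.14 mm

ΔT = 197 K
stainless steel: ΔL = 1.5×10⁻⁵ × 3.624 m × 197 = 1.0709×10⁻² m = 10.709 mm
steel: ΔL = 12×10⁻⁶ × 3.624 m × 197 = 8.5671×10⁻³ m = 8.5671 mm
difference = 10.709 − 8.5671 = 2.1419 mm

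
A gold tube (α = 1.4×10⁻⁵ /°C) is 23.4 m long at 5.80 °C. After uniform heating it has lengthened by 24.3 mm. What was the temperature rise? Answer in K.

ΔL = αL₀ΔT ⇒ ΔT = ΔL / (αL₀)
ΔT = 24.3×10⁻³ m / (1.4×10⁻⁵ × 23.4 m) = 74.176 K

ΔT = 74.2 K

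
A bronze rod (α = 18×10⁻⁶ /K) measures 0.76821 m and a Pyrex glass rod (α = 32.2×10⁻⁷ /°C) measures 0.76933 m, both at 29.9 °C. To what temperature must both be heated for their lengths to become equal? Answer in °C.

Equal length when α₁L₁ΔT − α₂L₂ΔT = L₂ − L₁ = 1.12×10⁻³ m
α₁L₁ = 1.382778×10⁻⁵, α₂L₂ = 2.4772426×10⁻⁶ → Δ(αL) = 1.13505374×10⁻⁵ m/K
ΔT = 1.12×10⁻³ / 1.13505374×10⁻⁵ = 98.674 K, so T = 29.9 + 98.674 = 128.574 °C

T = 128.6 °C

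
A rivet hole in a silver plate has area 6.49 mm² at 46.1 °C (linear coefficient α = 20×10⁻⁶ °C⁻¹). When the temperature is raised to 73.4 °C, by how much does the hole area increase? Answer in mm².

Area coefficient ≈ 2α; |ΔT| = 27.3 K
ΔA = 2αA₀ΔT = 2(20×10⁻⁶)(6.49)(27.3) = 7.09×10⁻³ mm²

ΔA = 0.00709 mm²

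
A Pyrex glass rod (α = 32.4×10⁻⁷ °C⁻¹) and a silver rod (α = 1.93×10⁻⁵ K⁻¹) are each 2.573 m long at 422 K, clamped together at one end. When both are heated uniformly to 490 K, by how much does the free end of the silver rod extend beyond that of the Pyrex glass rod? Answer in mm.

2.81 mm

ΔT = 68 K
Pyrex glass: ΔL = 32.4×10⁻⁷ × 2.573 m × 68 = 5.6688×10⁻⁴ m = 0.56688 mm
silver: ΔL = 1.93×10⁻⁵ × 2.573 m × 68 = 3.3768×10⁻³ m = 3.3768 mm
difference = 3.3768 − 0.56688 = 2.80992 mm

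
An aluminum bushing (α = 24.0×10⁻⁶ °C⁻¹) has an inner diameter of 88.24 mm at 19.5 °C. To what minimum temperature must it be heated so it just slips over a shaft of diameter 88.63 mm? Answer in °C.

Required Δd = 88.63 − 88.24 = 0.39 mm
Δd = αd₀ΔT ⇒ ΔT = Δd/(αd₀) = 0.39 / (24.0×10⁻⁶ × 88.24) = 184.16 K
T_min = 19.5 + 184.16 = 203.66 °C

T = 204 °C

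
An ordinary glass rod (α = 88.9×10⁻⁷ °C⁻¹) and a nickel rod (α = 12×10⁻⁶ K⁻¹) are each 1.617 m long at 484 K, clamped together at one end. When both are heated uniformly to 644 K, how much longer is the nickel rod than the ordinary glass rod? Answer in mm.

0.805 mm

ΔT = 160 K
ordinary glass: ΔL = 88.9×10⁻⁷ × 1.617 m × 160 = 2.3000×10⁻³ m = 2.3000 mm
nickel: ΔL = 12×10⁻⁶ × 1.617 m × 160 = 3.1046×10⁻³ m = 3.1046 mm
difference = 3.1046 − 2.3000 = 0.8046 mm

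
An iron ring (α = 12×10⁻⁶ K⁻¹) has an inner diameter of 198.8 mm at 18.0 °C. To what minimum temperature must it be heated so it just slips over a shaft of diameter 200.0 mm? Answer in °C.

T = 521 °C

Required Δd = 200.0 − 198.8 = 1.2 mm
Δd = αd₀ΔT ⇒ ΔT = Δd/(αd₀) = 1.2 / (12×10⁻⁶ × 198.8) = 503.02 K
T_min = 18.0 + 503.02 = 521.02 °C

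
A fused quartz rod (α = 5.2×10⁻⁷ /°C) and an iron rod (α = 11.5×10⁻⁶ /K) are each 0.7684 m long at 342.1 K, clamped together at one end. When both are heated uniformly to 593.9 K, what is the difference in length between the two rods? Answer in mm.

ΔT = 251.8 K
fused quartz: ΔL = 5.2×10⁻⁷ × 0.7684 m × 251.8 = 1.0061×10⁻⁴ m = 0.10061 mm
iron: ΔL = 11.5×10⁻⁶ × 0.7684 m × 251.8 = 2.2251×10⁻³ m = 2.2251 mm
difference = 2.2251 − 0.10061 = 2.12449 mm

2.12 mm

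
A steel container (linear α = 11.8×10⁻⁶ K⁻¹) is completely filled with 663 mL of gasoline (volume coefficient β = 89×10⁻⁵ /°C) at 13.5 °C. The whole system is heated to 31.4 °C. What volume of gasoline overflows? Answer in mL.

10.1 mL

The container also expands: β_container ≈ 3α = 3.54×10⁻⁵ /K
Net overflow = V₀(β_liq − 3α_cont)ΔT
β − 3α = 8.90×10⁻⁴ − 3.54×10⁻⁵ = 8.546×10⁻⁴ /K; ΔT = 17.9 K
ΔV = 663 × 8.546×10⁻⁴ × 17.9 = 10.1 mL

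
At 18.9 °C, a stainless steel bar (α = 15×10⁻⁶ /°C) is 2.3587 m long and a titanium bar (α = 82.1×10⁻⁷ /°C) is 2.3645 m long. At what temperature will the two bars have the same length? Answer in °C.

T = 382.1 °C

L₁(1 + α₁ΔT) = L₂(1 + α₂ΔT) ⇒ ΔT = (L₂ − L₁)/(α₁L₁ − α₂L₂)
L₂ − L₁ = 2.3645 − 2.3587 = 5.80×10⁻³ m
α₁L₁ − α₂L₂ = 15×10⁻⁶×2.3587 − 82.1×10⁻⁷×2.3645 = 1.5967955×10⁻⁵ m/K
ΔT = 5.80×10⁻³ / 1.5967955×10⁻⁵ = 363.227 K
T = 18.9 + 363.227 = 382.127 °C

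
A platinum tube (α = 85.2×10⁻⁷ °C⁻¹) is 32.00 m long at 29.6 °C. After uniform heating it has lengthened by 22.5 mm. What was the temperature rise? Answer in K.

ΔL = αL₀ΔT ⇒ ΔT = ΔL / (αL₀)
ΔT = 22.5×10⁻³ m / (85.2×10⁻⁷ × 32.00 m) = 82.526 K

ΔT = 82.5 K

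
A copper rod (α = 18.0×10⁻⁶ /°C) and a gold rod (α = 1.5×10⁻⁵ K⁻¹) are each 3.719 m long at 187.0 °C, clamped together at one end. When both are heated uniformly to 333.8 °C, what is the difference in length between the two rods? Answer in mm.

1.64 mm

ΔT = 146.8 K
copper: ΔL = 18.0×10⁻⁶ × 3.719 m × 146.8 = 9.8271×10⁻³ m = 9.8271 mm
gold: ΔL = 1.5×10⁻⁵ × 3.719 m × 146.8 = 8.1892×10⁻³ m = 8.1892 mm
difference = 9.8271 − 8.1892 = 1.6379 mm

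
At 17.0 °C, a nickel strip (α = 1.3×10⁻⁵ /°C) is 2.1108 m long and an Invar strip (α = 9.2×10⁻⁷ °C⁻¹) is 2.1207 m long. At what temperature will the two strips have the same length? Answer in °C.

T = 405.4 °C

Equal length when α₁L₁ΔT − α₂L₂ΔT = L₂ − L₁ = 9.90×10⁻³ m
α₁L₁ = 2.74404×10⁻⁵, α₂L₂ = 1.951044×10⁻⁶ → Δ(αL) = 2.5489356×10⁻⁵ m/K
ΔT = 9.90×10⁻³ / 2.5489356×10⁻⁵ = 388.397 K, so T = 17.0 + 388.397 = 405.397 °C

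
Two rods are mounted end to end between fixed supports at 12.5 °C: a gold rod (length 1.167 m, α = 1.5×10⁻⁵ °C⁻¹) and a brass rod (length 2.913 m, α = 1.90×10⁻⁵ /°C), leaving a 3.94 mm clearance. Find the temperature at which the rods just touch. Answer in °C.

α₁L₁ = 1.7505×10⁻⁵ m/K, α₂L₂ = 5.5347×10⁻⁵ m/K → total 7.2852×10⁻⁵ m/K
ΔT = g/(α₁L₁+α₂L₂) = 3.94×10⁻³ / 7.2852×10⁻⁵ = 54.082 K
T = 12.5 + 54.082 = 66.582 °C

T = 66.6 °C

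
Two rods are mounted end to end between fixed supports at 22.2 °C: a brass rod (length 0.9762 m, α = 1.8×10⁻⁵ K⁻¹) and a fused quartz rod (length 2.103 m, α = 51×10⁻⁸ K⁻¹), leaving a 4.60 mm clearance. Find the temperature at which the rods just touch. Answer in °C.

T = 269 °C

α₁L₁ = 1.75716×10⁻⁵ m/K, α₂L₂ = 1.07253×10⁻⁶ m/K → total 1.864413×10⁻⁵ m/K
ΔT = g/(α₁L₁+α₂L₂) = 4.60×10⁻³ / 1.864413×10⁻⁵ = 246.73 K
T = 22.2 + 246.73 = 268.93 °C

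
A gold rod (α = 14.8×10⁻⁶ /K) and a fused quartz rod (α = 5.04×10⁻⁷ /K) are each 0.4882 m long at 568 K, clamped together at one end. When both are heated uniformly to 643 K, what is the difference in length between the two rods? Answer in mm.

0.523 mm

ΔT = 75 K
gold: ΔL = 14.8×10⁻⁶ × 0.4882 m × 75 = 5.4190×10⁻⁴ m = 0.54190 mm
fused quartz: ΔL = 5.04×10⁻⁷ × 0.4882 m × 75 = 1.8454×10⁻⁵ m = 0.018454 mm
difference = 0.54190 − 0.018454 = 0.523446 mm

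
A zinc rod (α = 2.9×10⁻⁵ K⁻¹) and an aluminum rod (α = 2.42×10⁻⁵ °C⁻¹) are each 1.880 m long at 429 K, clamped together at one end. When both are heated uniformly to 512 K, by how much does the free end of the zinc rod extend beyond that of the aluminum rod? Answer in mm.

ΔT = 83 K
zinc: ΔL = 2.9×10⁻⁵ × 1.880 m × 83 = 4.5252×10⁻³ m = 4.5252 mm
aluminum: ΔL = 2.42×10⁻⁵ × 1.880 m × 83 = 3.7762×10⁻³ m = 3.7762 mm
difference = 4.5252 − 3.7762 = 0.7490 mm

0.749 mm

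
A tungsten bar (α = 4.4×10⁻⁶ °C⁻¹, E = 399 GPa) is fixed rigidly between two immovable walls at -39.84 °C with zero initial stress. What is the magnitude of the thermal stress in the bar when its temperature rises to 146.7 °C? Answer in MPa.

σ = 327 MPa

Fully constrained: the free strain ε = αΔT is blocked, so σ = Eε = EαΔT.
|ΔT| = 186.54 K
σ = 399×10⁹ × 4.4×10⁻⁶ × 186.54 = 3.27×10⁸ Pa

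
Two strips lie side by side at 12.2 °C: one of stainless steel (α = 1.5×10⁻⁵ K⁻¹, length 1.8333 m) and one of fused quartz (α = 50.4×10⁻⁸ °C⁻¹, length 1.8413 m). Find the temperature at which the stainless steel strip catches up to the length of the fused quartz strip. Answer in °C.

Equal length when α₁L₁ΔT − α₂L₂ΔT = L₂ − L₁ = 8.00×10⁻³ m
α₁L₁ = 2.74995×10⁻⁵, α₂L₂ = 9.280152×10⁻⁷ → Δ(αL) = 2.65714848×10⁻⁵ m/K
ΔT = 8.00×10⁻³ / 2.65714848×10⁻⁵ = 301.075 K, so T = 12.2 + 301.075 = 313.275 °C

T = 313.3 °C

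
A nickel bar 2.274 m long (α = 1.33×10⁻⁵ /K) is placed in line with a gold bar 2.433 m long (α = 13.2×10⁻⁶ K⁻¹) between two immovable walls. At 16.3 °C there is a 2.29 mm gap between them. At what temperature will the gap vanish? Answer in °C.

Gap closes when ΔL₁ + ΔL₂ = 2.29 mm = 2.29×10⁻³ m
(α₁L₁ + α₂L₂)ΔT = g
α₁L₁ + α₂L₂ = 1.33×10⁻⁵×2.274 + 13.2×10⁻⁶×2.433 = 6.23598×10⁻⁵ m/K
ΔT = 2.29×10⁻³ / 6.23598×10⁻⁵ = 36.722 K
T = 16.3 + 36.722 = 53.022 °C

T = 53.0 °C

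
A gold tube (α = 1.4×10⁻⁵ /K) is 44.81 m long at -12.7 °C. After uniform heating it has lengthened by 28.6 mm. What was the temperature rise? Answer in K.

ΔL = αL₀ΔT ⇒ ΔT = ΔL / (αL₀)
ΔT = 28.6×10⁻³ m / (1.4×10⁻⁵ × 44.81 m) = 45.589 K

ΔT = 45.6 K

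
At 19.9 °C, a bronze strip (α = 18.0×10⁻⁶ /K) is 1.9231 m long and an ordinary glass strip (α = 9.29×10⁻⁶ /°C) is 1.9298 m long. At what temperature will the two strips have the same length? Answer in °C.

T = 421.4 °C

L₁(1 + α₁ΔT) = L₂(1 + α₂ΔT) ⇒ ΔT = (L₂ − L₁)/(α₁L₁ − α₂L₂)
L₂ − L₁ = 1.9298 − 1.9231 = 6.70×10⁻³ m
α₁L₁ − α₂L₂ = 18.0×10⁻⁶×1.9231 − 9.29×10⁻⁶×1.9298 = 1.6687958×10⁻⁵ m/K
ΔT = 6.70×10⁻³ / 1.6687958×10⁻⁵ = 401.487 K
T = 19.9 + 401.487 = 421.387 °C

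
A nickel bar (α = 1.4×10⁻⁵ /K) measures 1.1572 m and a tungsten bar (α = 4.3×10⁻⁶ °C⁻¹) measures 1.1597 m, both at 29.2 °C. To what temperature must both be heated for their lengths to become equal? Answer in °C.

L₁(1 + α₁ΔT) = L₂(1 + α₂ΔT) ⇒ ΔT = (L₂ − L₁)/(α₁L₁ − α₂L₂)
L₂ − L₁ = 1.1597 − 1.1572 = 2.50×10⁻³ m
α₁L₁ − α₂L₂ = 1.4×10⁻⁵×1.1572 − 4.3×10⁻⁶×1.1597 = 1.121409×10⁻⁵ m/K
ΔT = 2.50×10⁻³ / 1.121409×10⁻⁵ = 222.934 K
T = 29.2 + 222.934 = 252.134 °C

T = 252.1 °C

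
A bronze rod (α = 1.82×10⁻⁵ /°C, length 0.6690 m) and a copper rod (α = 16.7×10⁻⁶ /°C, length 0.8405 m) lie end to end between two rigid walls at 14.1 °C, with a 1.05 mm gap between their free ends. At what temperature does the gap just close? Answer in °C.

α₁L₁ = 1.21758×10⁻⁵ m/K, α₂L₂ = 1.403635×10⁻⁵ m/K → total 2.621215×10⁻⁵ m/K
ΔT = g/(α₁L₁+α₂L₂) = 1.05×10⁻³ / 2.621215×10⁻⁵ = 40.058 K
T = 14.1 + 40.058 = 54.158 °C

T = 54.2 °C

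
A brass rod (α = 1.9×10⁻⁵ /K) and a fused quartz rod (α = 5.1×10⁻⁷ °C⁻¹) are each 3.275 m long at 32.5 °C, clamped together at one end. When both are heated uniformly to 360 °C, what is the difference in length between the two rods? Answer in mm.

ΔT = 327.5 K
brass: ΔL = 1.9×10⁻⁵ × 3.275 m × 327.5 = 2.0379×10⁻² m = 20.379 mm
fused quartz: ΔL = 5.1×10⁻⁷ × 3.275 m × 327.5 = 5.4701×10⁻⁴ m = 0.54701 mm
difference = 20.379 − 0.54701 = 19.83199 mm

19.8 mm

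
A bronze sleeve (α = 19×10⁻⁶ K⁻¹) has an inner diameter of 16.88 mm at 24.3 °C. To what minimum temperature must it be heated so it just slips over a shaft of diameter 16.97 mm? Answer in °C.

T = 305 °C

Required Δd = 16.97 − 16.88 = 0.09 mm
Δd = αd₀ΔT ⇒ ΔT = Δd/(αd₀) = 0.09 / (19×10⁻⁶ × 16.88) = 280.62 K
T_min = 24.3 + 280.62 = 304.92 °C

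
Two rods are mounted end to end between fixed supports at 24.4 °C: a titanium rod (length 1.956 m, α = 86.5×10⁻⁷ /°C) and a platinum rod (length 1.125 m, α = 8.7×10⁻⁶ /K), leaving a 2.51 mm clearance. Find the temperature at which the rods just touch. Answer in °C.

Gap closes when ΔL₁ + ΔL₂ = 2.51 mm = 2.51×10⁻³ m
(α₁L₁ + α₂L₂)ΔT = g
α₁L₁ + α₂L₂ = 86.5×10⁻⁷×1.956 + 8.7×10⁻⁶×1.125 = 2.67069×10⁻⁵ m/K
ΔT = 2.51×10⁻³ / 2.67069×10⁻⁵ = 93.98 K
T = 24.4 + 93.98 = 118.38 °C

T = 118 °C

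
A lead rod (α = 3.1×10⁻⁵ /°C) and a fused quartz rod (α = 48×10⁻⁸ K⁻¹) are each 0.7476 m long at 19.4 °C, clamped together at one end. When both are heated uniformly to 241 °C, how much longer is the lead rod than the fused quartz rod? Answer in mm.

5.06 mm

ΔT = 221.6 K
lead: ΔL = 3.1×10⁻⁵ × 0.7476 m × 221.6 = 5.1357×10⁻³ m = 5.1357 mm
fused quartz: ΔL = 48×10⁻⁸ × 0.7476 m × 221.6 = 7.9521×10⁻⁵ m = 0.079521 mm
difference = 5.1357 − 0.079521 = 5.056179 mm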